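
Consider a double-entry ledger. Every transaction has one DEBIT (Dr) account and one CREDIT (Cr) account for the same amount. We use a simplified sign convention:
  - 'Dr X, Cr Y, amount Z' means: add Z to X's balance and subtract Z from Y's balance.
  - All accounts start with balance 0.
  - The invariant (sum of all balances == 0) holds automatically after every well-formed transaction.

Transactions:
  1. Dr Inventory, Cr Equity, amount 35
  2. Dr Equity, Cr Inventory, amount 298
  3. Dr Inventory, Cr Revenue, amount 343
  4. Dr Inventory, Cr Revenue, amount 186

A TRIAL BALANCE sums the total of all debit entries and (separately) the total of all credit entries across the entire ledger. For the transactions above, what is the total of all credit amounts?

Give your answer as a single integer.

Answer: 862

Derivation:
Txn 1: credit+=35
Txn 2: credit+=298
Txn 3: credit+=343
Txn 4: credit+=186
Total credits = 862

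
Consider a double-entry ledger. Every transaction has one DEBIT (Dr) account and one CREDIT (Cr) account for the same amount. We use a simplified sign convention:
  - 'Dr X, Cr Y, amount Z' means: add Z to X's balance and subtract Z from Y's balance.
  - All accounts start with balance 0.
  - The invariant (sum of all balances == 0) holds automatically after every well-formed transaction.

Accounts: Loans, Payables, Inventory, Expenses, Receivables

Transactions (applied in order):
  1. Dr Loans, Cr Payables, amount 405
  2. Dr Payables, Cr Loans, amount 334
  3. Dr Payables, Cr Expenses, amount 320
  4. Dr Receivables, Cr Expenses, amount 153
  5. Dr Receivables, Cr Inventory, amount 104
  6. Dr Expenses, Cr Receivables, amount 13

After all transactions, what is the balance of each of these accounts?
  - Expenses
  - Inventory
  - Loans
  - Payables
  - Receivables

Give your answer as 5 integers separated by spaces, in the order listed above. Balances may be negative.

After txn 1 (Dr Loans, Cr Payables, amount 405): Loans=405 Payables=-405
After txn 2 (Dr Payables, Cr Loans, amount 334): Loans=71 Payables=-71
After txn 3 (Dr Payables, Cr Expenses, amount 320): Expenses=-320 Loans=71 Payables=249
After txn 4 (Dr Receivables, Cr Expenses, amount 153): Expenses=-473 Loans=71 Payables=249 Receivables=153
After txn 5 (Dr Receivables, Cr Inventory, amount 104): Expenses=-473 Inventory=-104 Loans=71 Payables=249 Receivables=257
After txn 6 (Dr Expenses, Cr Receivables, amount 13): Expenses=-460 Inventory=-104 Loans=71 Payables=249 Receivables=244

Answer: -460 -104 71 249 244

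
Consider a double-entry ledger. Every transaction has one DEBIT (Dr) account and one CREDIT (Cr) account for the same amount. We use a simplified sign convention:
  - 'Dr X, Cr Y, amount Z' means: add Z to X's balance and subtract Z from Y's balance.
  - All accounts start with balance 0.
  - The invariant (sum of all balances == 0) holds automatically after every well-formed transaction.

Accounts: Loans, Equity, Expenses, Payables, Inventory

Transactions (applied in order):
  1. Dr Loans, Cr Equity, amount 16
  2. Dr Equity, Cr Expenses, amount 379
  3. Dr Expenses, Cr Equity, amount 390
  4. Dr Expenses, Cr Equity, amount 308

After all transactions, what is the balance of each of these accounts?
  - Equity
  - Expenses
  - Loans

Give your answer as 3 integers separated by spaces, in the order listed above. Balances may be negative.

Answer: -335 319 16

Derivation:
After txn 1 (Dr Loans, Cr Equity, amount 16): Equity=-16 Loans=16
After txn 2 (Dr Equity, Cr Expenses, amount 379): Equity=363 Expenses=-379 Loans=16
After txn 3 (Dr Expenses, Cr Equity, amount 390): Equity=-27 Expenses=11 Loans=16
After txn 4 (Dr Expenses, Cr Equity, amount 308): Equity=-335 Expenses=319 Loans=16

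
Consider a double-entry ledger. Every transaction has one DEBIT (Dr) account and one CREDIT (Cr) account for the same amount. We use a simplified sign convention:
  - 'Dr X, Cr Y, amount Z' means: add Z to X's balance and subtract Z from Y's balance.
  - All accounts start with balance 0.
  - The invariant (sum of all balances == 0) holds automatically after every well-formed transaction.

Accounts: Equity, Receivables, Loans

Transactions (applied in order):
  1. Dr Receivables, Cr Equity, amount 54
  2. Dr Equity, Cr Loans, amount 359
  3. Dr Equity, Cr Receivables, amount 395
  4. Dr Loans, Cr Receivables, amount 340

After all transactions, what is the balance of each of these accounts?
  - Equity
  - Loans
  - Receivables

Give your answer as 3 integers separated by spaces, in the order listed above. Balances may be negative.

After txn 1 (Dr Receivables, Cr Equity, amount 54): Equity=-54 Receivables=54
After txn 2 (Dr Equity, Cr Loans, amount 359): Equity=305 Loans=-359 Receivables=54
After txn 3 (Dr Equity, Cr Receivables, amount 395): Equity=700 Loans=-359 Receivables=-341
After txn 4 (Dr Loans, Cr Receivables, amount 340): Equity=700 Loans=-19 Receivables=-681

Answer: 700 -19 -681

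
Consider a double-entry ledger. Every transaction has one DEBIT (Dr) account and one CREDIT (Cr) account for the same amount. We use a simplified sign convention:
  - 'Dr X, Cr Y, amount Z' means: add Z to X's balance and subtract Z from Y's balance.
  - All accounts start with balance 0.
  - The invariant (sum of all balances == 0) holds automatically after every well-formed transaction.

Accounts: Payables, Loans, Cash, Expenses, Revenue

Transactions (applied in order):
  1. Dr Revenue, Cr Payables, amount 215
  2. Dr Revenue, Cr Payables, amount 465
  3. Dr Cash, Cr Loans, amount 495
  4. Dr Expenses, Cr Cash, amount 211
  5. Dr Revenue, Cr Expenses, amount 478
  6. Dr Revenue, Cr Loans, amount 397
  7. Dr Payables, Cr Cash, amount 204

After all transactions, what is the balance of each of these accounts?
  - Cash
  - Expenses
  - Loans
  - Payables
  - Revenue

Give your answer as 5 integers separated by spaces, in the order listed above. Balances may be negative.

After txn 1 (Dr Revenue, Cr Payables, amount 215): Payables=-215 Revenue=215
After txn 2 (Dr Revenue, Cr Payables, amount 465): Payables=-680 Revenue=680
After txn 3 (Dr Cash, Cr Loans, amount 495): Cash=495 Loans=-495 Payables=-680 Revenue=680
After txn 4 (Dr Expenses, Cr Cash, amount 211): Cash=284 Expenses=211 Loans=-495 Payables=-680 Revenue=680
After txn 5 (Dr Revenue, Cr Expenses, amount 478): Cash=284 Expenses=-267 Loans=-495 Payables=-680 Revenue=1158
After txn 6 (Dr Revenue, Cr Loans, amount 397): Cash=284 Expenses=-267 Loans=-892 Payables=-680 Revenue=1555
After txn 7 (Dr Payables, Cr Cash, amount 204): Cash=80 Expenses=-267 Loans=-892 Payables=-476 Revenue=1555

Answer: 80 -267 -892 -476 1555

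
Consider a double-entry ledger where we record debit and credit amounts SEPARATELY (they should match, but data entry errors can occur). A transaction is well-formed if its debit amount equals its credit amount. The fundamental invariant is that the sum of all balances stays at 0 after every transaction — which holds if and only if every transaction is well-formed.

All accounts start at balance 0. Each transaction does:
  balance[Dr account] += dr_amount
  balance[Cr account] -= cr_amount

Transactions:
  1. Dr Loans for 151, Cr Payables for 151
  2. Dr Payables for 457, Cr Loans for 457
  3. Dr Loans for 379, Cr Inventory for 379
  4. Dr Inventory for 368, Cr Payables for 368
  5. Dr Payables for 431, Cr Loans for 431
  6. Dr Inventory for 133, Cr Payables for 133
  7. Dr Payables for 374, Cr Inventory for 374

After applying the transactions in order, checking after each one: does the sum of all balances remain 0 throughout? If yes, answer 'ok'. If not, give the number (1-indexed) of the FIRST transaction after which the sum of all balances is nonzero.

After txn 1: dr=151 cr=151 sum_balances=0
After txn 2: dr=457 cr=457 sum_balances=0
After txn 3: dr=379 cr=379 sum_balances=0
After txn 4: dr=368 cr=368 sum_balances=0
After txn 5: dr=431 cr=431 sum_balances=0
After txn 6: dr=133 cr=133 sum_balances=0
After txn 7: dr=374 cr=374 sum_balances=0

Answer: ok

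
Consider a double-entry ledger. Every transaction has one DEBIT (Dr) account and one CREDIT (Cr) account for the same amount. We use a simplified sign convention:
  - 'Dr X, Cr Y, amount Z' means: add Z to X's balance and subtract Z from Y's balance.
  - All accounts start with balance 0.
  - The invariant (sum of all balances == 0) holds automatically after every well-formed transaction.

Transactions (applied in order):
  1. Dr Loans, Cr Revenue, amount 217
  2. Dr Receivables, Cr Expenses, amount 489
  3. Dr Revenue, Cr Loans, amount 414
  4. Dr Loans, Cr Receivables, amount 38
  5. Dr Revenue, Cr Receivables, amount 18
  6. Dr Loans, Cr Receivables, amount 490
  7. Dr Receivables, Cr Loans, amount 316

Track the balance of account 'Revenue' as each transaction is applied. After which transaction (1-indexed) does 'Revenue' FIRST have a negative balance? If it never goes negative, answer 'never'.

After txn 1: Revenue=-217

Answer: 1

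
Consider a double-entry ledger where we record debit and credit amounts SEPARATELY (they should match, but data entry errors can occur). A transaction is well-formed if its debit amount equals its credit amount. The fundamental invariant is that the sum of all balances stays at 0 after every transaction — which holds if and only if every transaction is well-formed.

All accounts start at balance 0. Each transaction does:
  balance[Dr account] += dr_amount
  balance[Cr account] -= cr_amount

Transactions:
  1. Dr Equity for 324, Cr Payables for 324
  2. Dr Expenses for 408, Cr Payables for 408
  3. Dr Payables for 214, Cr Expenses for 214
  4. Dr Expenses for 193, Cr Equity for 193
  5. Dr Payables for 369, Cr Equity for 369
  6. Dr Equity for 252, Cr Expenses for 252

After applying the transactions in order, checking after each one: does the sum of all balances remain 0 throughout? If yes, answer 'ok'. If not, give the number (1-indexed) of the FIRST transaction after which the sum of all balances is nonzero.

After txn 1: dr=324 cr=324 sum_balances=0
After txn 2: dr=408 cr=408 sum_balances=0
After txn 3: dr=214 cr=214 sum_balances=0
After txn 4: dr=193 cr=193 sum_balances=0
After txn 5: dr=369 cr=369 sum_balances=0
After txn 6: dr=252 cr=252 sum_balances=0

Answer: ok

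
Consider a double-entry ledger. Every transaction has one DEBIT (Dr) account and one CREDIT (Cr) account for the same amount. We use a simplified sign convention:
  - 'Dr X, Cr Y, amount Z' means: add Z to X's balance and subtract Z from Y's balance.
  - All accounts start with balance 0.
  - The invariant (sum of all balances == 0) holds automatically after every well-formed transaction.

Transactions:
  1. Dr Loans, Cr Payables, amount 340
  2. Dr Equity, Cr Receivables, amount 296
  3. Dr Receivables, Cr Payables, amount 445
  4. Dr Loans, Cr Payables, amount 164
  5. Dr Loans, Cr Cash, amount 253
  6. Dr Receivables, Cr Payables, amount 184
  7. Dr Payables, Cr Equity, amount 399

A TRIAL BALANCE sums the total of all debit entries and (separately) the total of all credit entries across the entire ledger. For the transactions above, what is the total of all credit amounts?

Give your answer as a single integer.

Txn 1: credit+=340
Txn 2: credit+=296
Txn 3: credit+=445
Txn 4: credit+=164
Txn 5: credit+=253
Txn 6: credit+=184
Txn 7: credit+=399
Total credits = 2081

Answer: 2081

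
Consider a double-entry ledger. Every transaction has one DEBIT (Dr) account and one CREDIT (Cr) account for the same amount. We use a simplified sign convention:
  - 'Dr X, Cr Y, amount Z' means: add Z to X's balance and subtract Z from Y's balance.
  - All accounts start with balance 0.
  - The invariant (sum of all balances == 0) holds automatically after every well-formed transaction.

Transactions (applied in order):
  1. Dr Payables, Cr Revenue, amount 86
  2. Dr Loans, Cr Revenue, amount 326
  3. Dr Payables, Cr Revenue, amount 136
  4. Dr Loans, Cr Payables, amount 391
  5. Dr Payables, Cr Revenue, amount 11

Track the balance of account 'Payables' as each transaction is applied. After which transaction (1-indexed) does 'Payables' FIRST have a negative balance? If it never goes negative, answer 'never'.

After txn 1: Payables=86
After txn 2: Payables=86
After txn 3: Payables=222
After txn 4: Payables=-169

Answer: 4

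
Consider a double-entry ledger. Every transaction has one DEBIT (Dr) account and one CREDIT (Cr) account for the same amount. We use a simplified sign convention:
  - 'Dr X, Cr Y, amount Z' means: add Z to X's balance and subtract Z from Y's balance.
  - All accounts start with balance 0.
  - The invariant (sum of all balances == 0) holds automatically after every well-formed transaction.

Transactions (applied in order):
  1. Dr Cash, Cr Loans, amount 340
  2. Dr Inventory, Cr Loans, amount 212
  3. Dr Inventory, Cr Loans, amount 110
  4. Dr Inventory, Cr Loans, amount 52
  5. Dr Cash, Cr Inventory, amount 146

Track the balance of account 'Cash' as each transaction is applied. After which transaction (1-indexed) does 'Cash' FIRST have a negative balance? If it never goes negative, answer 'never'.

Answer: never

Derivation:
After txn 1: Cash=340
After txn 2: Cash=340
After txn 3: Cash=340
After txn 4: Cash=340
After txn 5: Cash=486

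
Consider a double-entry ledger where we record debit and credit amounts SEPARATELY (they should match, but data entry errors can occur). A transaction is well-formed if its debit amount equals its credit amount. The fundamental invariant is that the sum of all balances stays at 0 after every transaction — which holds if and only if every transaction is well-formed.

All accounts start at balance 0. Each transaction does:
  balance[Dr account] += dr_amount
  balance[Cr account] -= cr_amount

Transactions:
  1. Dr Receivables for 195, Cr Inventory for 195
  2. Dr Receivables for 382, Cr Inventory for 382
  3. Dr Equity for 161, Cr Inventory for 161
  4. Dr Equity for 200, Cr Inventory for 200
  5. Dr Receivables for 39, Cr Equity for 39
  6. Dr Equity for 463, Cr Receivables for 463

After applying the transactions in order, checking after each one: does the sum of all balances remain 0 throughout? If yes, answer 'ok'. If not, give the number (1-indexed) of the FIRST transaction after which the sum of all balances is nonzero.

Answer: ok

Derivation:
After txn 1: dr=195 cr=195 sum_balances=0
After txn 2: dr=382 cr=382 sum_balances=0
After txn 3: dr=161 cr=161 sum_balances=0
After txn 4: dr=200 cr=200 sum_balances=0
After txn 5: dr=39 cr=39 sum_balances=0
After txn 6: dr=463 cr=463 sum_balances=0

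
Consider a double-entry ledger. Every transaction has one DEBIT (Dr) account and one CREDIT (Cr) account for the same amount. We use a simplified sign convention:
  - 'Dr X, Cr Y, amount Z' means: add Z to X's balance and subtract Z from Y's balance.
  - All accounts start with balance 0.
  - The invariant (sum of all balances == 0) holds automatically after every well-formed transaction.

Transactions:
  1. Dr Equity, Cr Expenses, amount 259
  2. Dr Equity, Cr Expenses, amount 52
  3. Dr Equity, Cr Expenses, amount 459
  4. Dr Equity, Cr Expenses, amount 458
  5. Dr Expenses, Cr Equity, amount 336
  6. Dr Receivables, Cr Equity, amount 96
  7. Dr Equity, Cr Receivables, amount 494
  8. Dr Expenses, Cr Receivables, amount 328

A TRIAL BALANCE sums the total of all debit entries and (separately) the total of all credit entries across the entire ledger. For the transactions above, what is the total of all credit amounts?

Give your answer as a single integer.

Answer: 2482

Derivation:
Txn 1: credit+=259
Txn 2: credit+=52
Txn 3: credit+=459
Txn 4: credit+=458
Txn 5: credit+=336
Txn 6: credit+=96
Txn 7: credit+=494
Txn 8: credit+=328
Total credits = 2482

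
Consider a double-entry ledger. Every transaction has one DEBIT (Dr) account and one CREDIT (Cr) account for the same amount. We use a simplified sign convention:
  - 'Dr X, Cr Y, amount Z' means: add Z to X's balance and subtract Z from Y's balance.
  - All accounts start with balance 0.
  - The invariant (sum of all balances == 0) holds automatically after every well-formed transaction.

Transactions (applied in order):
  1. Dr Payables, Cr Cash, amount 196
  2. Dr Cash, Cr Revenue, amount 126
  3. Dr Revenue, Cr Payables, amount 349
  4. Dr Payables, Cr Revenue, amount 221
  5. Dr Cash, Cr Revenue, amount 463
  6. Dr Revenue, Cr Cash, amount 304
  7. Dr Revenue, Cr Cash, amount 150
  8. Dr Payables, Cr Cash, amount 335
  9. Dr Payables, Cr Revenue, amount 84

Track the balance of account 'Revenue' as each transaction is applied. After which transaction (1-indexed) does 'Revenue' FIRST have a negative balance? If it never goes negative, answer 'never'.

Answer: 2

Derivation:
After txn 1: Revenue=0
After txn 2: Revenue=-126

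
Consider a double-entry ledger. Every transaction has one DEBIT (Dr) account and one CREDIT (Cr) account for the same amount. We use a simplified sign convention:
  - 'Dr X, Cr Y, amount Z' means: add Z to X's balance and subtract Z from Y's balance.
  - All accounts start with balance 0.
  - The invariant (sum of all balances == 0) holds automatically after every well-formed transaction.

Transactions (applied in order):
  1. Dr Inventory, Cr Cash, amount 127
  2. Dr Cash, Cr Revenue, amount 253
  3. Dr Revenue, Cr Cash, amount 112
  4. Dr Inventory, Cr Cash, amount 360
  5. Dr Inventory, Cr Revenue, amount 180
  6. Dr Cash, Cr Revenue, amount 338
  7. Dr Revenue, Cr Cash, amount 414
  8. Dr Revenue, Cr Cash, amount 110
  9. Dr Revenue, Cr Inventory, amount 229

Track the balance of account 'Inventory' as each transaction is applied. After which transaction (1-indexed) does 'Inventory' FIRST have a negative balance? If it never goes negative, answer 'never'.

After txn 1: Inventory=127
After txn 2: Inventory=127
After txn 3: Inventory=127
After txn 4: Inventory=487
After txn 5: Inventory=667
After txn 6: Inventory=667
After txn 7: Inventory=667
After txn 8: Inventory=667
After txn 9: Inventory=438

Answer: never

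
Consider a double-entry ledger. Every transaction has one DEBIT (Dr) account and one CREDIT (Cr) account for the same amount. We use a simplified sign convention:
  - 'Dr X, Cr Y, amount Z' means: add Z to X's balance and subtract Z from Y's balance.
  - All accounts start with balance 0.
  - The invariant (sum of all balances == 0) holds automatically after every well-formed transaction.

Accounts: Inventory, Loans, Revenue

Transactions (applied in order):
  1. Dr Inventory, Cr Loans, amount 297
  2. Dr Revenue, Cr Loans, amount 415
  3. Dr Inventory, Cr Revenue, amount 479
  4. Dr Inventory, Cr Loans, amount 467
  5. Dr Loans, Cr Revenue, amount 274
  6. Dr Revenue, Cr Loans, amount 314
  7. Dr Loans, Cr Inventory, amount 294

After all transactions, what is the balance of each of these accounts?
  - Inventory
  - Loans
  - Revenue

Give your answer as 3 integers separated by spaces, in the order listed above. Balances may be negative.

Answer: 949 -925 -24

Derivation:
After txn 1 (Dr Inventory, Cr Loans, amount 297): Inventory=297 Loans=-297
After txn 2 (Dr Revenue, Cr Loans, amount 415): Inventory=297 Loans=-712 Revenue=415
After txn 3 (Dr Inventory, Cr Revenue, amount 479): Inventory=776 Loans=-712 Revenue=-64
After txn 4 (Dr Inventory, Cr Loans, amount 467): Inventory=1243 Loans=-1179 Revenue=-64
After txn 5 (Dr Loans, Cr Revenue, amount 274): Inventory=1243 Loans=-905 Revenue=-338
After txn 6 (Dr Revenue, Cr Loans, amount 314): Inventory=1243 Loans=-1219 Revenue=-24
After txn 7 (Dr Loans, Cr Inventory, amount 294): Inventory=949 Loans=-925 Revenue=-24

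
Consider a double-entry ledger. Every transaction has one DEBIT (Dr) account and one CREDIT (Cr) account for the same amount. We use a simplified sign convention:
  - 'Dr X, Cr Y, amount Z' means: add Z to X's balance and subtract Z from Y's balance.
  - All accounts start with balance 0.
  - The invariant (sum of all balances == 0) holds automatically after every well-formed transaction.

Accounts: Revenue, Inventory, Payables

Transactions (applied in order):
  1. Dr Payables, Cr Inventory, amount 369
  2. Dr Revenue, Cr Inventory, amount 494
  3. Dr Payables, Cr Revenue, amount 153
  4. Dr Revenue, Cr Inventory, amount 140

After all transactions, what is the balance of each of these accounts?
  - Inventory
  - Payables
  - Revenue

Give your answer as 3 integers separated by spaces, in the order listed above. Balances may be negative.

Answer: -1003 522 481

Derivation:
After txn 1 (Dr Payables, Cr Inventory, amount 369): Inventory=-369 Payables=369
After txn 2 (Dr Revenue, Cr Inventory, amount 494): Inventory=-863 Payables=369 Revenue=494
After txn 3 (Dr Payables, Cr Revenue, amount 153): Inventory=-863 Payables=522 Revenue=341
After txn 4 (Dr Revenue, Cr Inventory, amount 140): Inventory=-1003 Payables=522 Revenue=481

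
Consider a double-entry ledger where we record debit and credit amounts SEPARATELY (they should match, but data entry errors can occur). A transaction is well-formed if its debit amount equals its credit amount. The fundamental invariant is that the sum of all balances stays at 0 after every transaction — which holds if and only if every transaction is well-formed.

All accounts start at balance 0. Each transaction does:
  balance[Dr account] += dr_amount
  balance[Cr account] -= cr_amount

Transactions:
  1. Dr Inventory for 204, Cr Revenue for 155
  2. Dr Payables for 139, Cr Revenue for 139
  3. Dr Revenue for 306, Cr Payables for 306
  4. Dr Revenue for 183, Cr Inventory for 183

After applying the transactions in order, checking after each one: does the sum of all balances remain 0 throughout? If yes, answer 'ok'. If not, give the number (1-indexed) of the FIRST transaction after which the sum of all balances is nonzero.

Answer: 1

Derivation:
After txn 1: dr=204 cr=155 sum_balances=49
After txn 2: dr=139 cr=139 sum_balances=49
After txn 3: dr=306 cr=306 sum_balances=49
After txn 4: dr=183 cr=183 sum_balances=49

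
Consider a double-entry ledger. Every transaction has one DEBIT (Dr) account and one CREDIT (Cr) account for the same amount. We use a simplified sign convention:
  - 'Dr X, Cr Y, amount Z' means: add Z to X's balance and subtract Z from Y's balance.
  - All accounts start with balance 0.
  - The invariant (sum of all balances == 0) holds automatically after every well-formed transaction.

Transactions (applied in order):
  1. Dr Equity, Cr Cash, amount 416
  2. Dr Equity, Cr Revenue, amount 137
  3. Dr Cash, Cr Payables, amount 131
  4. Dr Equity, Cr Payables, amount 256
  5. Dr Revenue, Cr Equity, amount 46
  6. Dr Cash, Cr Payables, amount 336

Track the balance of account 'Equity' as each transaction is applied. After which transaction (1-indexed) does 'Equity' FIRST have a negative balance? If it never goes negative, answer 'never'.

After txn 1: Equity=416
After txn 2: Equity=553
After txn 3: Equity=553
After txn 4: Equity=809
After txn 5: Equity=763
After txn 6: Equity=763

Answer: never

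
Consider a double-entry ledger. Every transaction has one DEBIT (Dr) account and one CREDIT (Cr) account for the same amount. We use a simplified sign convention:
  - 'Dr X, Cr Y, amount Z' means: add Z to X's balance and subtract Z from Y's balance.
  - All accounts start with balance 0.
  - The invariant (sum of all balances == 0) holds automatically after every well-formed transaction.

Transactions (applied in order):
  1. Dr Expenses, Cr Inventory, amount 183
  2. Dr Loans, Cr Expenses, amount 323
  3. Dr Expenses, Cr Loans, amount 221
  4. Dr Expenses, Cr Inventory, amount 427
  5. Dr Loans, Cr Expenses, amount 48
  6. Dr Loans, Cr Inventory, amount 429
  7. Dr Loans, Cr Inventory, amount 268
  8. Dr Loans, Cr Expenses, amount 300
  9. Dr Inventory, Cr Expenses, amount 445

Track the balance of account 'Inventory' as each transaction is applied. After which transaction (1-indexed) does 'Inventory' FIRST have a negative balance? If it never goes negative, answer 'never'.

Answer: 1

Derivation:
After txn 1: Inventory=-183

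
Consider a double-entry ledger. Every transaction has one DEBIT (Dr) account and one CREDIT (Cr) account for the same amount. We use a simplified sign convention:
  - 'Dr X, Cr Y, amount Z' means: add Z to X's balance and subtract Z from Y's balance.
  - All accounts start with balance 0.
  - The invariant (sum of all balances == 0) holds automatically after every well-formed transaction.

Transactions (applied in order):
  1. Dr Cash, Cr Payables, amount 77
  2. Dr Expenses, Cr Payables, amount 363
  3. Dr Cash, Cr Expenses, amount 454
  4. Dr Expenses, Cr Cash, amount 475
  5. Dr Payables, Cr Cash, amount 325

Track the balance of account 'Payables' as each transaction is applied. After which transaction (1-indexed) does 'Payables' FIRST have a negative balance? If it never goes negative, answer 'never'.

After txn 1: Payables=-77

Answer: 1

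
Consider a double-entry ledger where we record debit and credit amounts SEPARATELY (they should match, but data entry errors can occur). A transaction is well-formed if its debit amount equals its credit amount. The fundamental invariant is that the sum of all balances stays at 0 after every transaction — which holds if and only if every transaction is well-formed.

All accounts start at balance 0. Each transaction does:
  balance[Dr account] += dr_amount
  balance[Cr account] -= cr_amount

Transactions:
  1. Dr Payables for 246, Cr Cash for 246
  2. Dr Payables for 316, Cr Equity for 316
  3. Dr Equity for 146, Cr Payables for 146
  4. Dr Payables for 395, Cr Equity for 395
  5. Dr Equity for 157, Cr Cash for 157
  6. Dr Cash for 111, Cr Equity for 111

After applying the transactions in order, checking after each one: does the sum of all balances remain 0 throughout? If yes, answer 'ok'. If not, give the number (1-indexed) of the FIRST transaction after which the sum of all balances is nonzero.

Answer: ok

Derivation:
After txn 1: dr=246 cr=246 sum_balances=0
After txn 2: dr=316 cr=316 sum_balances=0
After txn 3: dr=146 cr=146 sum_balances=0
After txn 4: dr=395 cr=395 sum_balances=0
After txn 5: dr=157 cr=157 sum_balances=0
After txn 6: dr=111 cr=111 sum_balances=0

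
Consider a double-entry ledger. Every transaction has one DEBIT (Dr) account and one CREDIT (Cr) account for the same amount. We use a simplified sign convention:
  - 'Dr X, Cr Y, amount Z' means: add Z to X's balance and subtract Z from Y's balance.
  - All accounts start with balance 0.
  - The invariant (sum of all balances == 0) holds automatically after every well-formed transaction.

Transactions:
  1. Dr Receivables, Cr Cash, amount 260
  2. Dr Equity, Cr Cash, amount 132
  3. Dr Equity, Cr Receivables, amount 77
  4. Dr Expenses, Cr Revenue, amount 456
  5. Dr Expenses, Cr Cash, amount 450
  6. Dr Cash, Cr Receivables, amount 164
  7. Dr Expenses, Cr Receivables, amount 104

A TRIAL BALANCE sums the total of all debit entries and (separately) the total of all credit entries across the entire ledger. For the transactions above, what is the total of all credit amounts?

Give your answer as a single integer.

Txn 1: credit+=260
Txn 2: credit+=132
Txn 3: credit+=77
Txn 4: credit+=456
Txn 5: credit+=450
Txn 6: credit+=164
Txn 7: credit+=104
Total credits = 1643

Answer: 1643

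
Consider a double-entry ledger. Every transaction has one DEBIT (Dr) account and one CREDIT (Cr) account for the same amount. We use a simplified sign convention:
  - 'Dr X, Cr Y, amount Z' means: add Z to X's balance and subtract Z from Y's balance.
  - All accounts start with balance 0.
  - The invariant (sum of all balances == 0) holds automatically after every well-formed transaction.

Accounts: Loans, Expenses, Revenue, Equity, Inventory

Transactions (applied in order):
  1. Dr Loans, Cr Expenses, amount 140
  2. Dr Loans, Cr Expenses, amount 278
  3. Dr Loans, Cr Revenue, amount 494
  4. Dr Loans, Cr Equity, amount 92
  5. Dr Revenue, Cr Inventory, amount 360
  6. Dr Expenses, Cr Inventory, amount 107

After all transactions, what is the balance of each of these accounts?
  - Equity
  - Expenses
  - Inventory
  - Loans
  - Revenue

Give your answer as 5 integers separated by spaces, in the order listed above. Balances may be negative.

After txn 1 (Dr Loans, Cr Expenses, amount 140): Expenses=-140 Loans=140
After txn 2 (Dr Loans, Cr Expenses, amount 278): Expenses=-418 Loans=418
After txn 3 (Dr Loans, Cr Revenue, amount 494): Expenses=-418 Loans=912 Revenue=-494
After txn 4 (Dr Loans, Cr Equity, amount 92): Equity=-92 Expenses=-418 Loans=1004 Revenue=-494
After txn 5 (Dr Revenue, Cr Inventory, amount 360): Equity=-92 Expenses=-418 Inventory=-360 Loans=1004 Revenue=-134
After txn 6 (Dr Expenses, Cr Inventory, amount 107): Equity=-92 Expenses=-311 Inventory=-467 Loans=1004 Revenue=-134

Answer: -92 -311 -467 1004 -134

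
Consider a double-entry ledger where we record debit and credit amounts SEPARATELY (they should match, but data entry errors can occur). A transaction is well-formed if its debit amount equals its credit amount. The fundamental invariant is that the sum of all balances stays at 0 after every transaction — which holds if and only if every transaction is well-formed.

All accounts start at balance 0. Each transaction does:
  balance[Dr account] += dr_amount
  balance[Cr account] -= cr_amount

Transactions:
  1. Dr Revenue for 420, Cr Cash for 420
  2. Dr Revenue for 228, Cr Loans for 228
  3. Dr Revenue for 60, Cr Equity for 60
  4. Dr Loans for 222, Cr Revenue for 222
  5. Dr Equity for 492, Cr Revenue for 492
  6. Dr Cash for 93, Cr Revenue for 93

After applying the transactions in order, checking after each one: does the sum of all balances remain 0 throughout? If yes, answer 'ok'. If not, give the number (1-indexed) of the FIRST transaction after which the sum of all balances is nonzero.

After txn 1: dr=420 cr=420 sum_balances=0
After txn 2: dr=228 cr=228 sum_balances=0
After txn 3: dr=60 cr=60 sum_balances=0
After txn 4: dr=222 cr=222 sum_balances=0
After txn 5: dr=492 cr=492 sum_balances=0
After txn 6: dr=93 cr=93 sum_balances=0

Answer: ok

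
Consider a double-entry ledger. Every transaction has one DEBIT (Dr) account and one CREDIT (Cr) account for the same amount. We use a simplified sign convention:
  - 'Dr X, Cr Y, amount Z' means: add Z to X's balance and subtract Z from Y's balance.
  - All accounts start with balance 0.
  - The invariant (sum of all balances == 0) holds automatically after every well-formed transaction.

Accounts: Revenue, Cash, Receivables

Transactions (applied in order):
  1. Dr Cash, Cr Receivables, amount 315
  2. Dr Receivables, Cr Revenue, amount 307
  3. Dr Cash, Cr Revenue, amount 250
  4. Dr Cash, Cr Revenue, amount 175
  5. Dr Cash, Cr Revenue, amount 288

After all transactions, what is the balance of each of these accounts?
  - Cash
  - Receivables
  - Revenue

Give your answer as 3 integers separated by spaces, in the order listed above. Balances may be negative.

Answer: 1028 -8 -1020

Derivation:
After txn 1 (Dr Cash, Cr Receivables, amount 315): Cash=315 Receivables=-315
After txn 2 (Dr Receivables, Cr Revenue, amount 307): Cash=315 Receivables=-8 Revenue=-307
After txn 3 (Dr Cash, Cr Revenue, amount 250): Cash=565 Receivables=-8 Revenue=-557
After txn 4 (Dr Cash, Cr Revenue, amount 175): Cash=740 Receivables=-8 Revenue=-732
After txn 5 (Dr Cash, Cr Revenue, amount 288): Cash=1028 Receivables=-8 Revenue=-1020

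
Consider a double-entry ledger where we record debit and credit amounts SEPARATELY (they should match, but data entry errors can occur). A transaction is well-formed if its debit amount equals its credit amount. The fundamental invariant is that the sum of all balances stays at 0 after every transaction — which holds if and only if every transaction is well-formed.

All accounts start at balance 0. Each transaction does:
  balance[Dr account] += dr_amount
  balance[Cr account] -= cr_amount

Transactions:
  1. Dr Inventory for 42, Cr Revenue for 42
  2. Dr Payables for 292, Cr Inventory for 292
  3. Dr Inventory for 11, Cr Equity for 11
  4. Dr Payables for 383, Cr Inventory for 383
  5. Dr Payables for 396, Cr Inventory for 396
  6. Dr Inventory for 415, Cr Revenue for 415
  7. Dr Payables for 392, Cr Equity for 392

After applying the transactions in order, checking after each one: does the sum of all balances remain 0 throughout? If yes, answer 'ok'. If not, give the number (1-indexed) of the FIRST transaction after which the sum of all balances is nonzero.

After txn 1: dr=42 cr=42 sum_balances=0
After txn 2: dr=292 cr=292 sum_balances=0
After txn 3: dr=11 cr=11 sum_balances=0
After txn 4: dr=383 cr=383 sum_balances=0
After txn 5: dr=396 cr=396 sum_balances=0
After txn 6: dr=415 cr=415 sum_balances=0
After txn 7: dr=392 cr=392 sum_balances=0

Answer: ok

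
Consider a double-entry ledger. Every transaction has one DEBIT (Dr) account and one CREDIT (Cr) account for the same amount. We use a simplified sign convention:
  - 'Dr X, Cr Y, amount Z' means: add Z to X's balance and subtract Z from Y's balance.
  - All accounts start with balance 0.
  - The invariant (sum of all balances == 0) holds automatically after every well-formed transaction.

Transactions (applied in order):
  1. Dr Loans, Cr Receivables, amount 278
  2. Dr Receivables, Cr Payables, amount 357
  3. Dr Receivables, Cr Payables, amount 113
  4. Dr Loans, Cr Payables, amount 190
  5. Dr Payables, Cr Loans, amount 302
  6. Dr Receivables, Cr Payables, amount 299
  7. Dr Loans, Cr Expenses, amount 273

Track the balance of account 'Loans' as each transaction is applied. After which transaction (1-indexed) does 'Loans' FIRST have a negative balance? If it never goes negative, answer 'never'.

After txn 1: Loans=278
After txn 2: Loans=278
After txn 3: Loans=278
After txn 4: Loans=468
After txn 5: Loans=166
After txn 6: Loans=166
After txn 7: Loans=439

Answer: never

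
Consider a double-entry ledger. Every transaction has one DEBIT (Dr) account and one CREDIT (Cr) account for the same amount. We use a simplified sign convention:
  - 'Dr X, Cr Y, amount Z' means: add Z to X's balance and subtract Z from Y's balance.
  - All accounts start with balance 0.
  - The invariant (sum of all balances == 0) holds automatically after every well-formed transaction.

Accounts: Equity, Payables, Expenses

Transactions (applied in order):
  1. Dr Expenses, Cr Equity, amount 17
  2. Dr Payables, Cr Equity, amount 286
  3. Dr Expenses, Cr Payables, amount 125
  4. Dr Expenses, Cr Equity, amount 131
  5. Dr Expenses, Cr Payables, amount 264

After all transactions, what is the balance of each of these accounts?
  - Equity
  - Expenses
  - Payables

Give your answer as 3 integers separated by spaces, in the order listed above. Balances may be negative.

Answer: -434 537 -103

Derivation:
After txn 1 (Dr Expenses, Cr Equity, amount 17): Equity=-17 Expenses=17
After txn 2 (Dr Payables, Cr Equity, amount 286): Equity=-303 Expenses=17 Payables=286
After txn 3 (Dr Expenses, Cr Payables, amount 125): Equity=-303 Expenses=142 Payables=161
After txn 4 (Dr Expenses, Cr Equity, amount 131): Equity=-434 Expenses=273 Payables=161
After txn 5 (Dr Expenses, Cr Payables, amount 264): Equity=-434 Expenses=537 Payables=-103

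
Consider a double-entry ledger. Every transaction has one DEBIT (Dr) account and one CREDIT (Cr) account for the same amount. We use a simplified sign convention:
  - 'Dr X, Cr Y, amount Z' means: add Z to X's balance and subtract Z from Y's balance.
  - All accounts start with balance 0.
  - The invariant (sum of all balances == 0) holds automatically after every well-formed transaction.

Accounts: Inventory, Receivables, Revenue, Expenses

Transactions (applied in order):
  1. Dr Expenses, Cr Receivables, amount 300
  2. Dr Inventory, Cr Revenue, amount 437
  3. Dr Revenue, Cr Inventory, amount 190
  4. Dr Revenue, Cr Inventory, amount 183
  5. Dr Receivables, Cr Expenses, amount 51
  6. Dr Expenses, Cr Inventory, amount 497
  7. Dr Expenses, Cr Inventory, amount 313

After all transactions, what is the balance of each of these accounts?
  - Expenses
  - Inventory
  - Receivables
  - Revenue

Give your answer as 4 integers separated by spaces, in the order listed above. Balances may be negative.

After txn 1 (Dr Expenses, Cr Receivables, amount 300): Expenses=300 Receivables=-300
After txn 2 (Dr Inventory, Cr Revenue, amount 437): Expenses=300 Inventory=437 Receivables=-300 Revenue=-437
After txn 3 (Dr Revenue, Cr Inventory, amount 190): Expenses=300 Inventory=247 Receivables=-300 Revenue=-247
After txn 4 (Dr Revenue, Cr Inventory, amount 183): Expenses=300 Inventory=64 Receivables=-300 Revenue=-64
After txn 5 (Dr Receivables, Cr Expenses, amount 51): Expenses=249 Inventory=64 Receivables=-249 Revenue=-64
After txn 6 (Dr Expenses, Cr Inventory, amount 497): Expenses=746 Inventory=-433 Receivables=-249 Revenue=-64
After txn 7 (Dr Expenses, Cr Inventory, amount 313): Expenses=1059 Inventory=-746 Receivables=-249 Revenue=-64

Answer: 1059 -746 -249 -64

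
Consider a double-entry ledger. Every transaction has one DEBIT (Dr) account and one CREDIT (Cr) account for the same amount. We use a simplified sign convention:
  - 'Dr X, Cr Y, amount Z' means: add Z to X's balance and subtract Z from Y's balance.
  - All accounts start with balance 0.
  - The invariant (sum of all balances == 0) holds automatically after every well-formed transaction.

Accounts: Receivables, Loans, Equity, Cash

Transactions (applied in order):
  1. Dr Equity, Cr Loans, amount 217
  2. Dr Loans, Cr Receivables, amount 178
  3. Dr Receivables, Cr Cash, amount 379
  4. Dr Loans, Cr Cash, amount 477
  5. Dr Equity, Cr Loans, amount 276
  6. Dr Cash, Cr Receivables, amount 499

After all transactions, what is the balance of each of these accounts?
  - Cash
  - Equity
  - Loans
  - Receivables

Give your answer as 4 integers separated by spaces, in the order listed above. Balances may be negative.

After txn 1 (Dr Equity, Cr Loans, amount 217): Equity=217 Loans=-217
After txn 2 (Dr Loans, Cr Receivables, amount 178): Equity=217 Loans=-39 Receivables=-178
After txn 3 (Dr Receivables, Cr Cash, amount 379): Cash=-379 Equity=217 Loans=-39 Receivables=201
After txn 4 (Dr Loans, Cr Cash, amount 477): Cash=-856 Equity=217 Loans=438 Receivables=201
After txn 5 (Dr Equity, Cr Loans, amount 276): Cash=-856 Equity=493 Loans=162 Receivables=201
After txn 6 (Dr Cash, Cr Receivables, amount 499): Cash=-357 Equity=493 Loans=162 Receivables=-298

Answer: -357 493 162 -298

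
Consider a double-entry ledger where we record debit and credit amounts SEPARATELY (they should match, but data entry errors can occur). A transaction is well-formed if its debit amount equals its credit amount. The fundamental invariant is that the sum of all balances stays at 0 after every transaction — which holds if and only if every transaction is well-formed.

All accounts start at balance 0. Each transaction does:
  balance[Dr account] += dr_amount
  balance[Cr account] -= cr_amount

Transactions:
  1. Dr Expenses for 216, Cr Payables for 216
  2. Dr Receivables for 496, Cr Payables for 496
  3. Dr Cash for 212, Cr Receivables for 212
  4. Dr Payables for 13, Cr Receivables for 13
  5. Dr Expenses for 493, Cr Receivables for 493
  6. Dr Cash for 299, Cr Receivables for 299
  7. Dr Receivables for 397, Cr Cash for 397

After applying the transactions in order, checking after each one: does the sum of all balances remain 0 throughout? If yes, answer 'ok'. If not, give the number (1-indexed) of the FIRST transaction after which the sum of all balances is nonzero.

Answer: ok

Derivation:
After txn 1: dr=216 cr=216 sum_balances=0
After txn 2: dr=496 cr=496 sum_balances=0
After txn 3: dr=212 cr=212 sum_balances=0
After txn 4: dr=13 cr=13 sum_balances=0
After txn 5: dr=493 cr=493 sum_balances=0
After txn 6: dr=299 cr=299 sum_balances=0
After txn 7: dr=397 cr=397 sum_balances=0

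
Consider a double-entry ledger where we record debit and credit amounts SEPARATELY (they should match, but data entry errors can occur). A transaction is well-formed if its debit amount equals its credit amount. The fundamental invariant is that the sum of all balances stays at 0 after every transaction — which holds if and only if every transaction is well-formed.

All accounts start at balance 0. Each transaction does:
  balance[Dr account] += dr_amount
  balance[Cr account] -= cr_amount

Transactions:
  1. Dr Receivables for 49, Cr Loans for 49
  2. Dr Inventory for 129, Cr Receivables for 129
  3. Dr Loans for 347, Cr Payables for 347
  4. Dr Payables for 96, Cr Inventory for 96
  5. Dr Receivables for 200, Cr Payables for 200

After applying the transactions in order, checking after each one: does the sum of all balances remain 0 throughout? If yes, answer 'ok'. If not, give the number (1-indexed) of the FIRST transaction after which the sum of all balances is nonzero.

After txn 1: dr=49 cr=49 sum_balances=0
After txn 2: dr=129 cr=129 sum_balances=0
After txn 3: dr=347 cr=347 sum_balances=0
After txn 4: dr=96 cr=96 sum_balances=0
After txn 5: dr=200 cr=200 sum_balances=0

Answer: ok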